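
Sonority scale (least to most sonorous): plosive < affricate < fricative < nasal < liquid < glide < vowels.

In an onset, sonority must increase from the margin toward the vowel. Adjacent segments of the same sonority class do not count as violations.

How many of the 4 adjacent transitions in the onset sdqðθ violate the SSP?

1

/s/: fricative = 3.
/d/: plosive = 1.
/q/: plosive = 1.
/ð/: fricative = 3.
/θ/: fricative = 3.
/s/→/d/: 3→1 (does not rise) — violation.
/d/→/q/: 1→1 (plateau, allowed) — ok.
/q/→/ð/: 1→3 (rises) — ok.
/ð/→/θ/: 3→3 (plateau, allowed) — ok.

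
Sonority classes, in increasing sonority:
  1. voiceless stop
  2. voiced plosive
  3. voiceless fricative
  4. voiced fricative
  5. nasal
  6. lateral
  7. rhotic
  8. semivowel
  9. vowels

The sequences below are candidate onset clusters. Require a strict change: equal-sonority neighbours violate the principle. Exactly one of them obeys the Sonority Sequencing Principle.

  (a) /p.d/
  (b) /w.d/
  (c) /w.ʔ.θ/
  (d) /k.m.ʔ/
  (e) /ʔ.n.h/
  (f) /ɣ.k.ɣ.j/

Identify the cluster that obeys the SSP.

a

(a) sonority 1-2: well-formed.
(b) sonority 8-2: ill-formed.
(c) sonority 8-1-3: ill-formed.
(d) sonority 1-5-1: ill-formed.
(e) sonority 1-5-3: ill-formed.
(f) sonority 4-1-4-8: ill-formed.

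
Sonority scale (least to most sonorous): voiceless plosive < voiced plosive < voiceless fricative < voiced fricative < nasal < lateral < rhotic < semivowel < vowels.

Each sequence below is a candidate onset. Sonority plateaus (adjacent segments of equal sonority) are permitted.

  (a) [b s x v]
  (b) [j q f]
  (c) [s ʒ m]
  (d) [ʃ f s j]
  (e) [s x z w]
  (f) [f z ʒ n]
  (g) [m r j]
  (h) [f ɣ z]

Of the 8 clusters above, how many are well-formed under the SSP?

7

(a) 2-3-3-4 → obeys
(b) 8-1-3 → violates
(c) 3-4-5 → obeys
(d) 3-3-3-8 → obeys
(e) 3-3-4-8 → obeys
(f) 3-4-4-5 → obeys
(g) 5-7-8 → obeys
(h) 3-4-4 → obeys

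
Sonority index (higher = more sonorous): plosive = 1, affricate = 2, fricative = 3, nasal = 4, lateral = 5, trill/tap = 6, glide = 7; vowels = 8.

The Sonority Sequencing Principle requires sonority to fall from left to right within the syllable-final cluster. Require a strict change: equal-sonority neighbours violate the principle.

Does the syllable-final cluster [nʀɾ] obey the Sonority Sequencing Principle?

/n/ is a nasal (sonority 4).
/ʀ/ is a trill/tap (sonority 6).
/ɾ/ is a trill/tap (sonority 6).
The profile is 4-6-6. Between /n/ (4) and /ʀ/ (6) sonority does not fall, so the cluster violates the SSP.

no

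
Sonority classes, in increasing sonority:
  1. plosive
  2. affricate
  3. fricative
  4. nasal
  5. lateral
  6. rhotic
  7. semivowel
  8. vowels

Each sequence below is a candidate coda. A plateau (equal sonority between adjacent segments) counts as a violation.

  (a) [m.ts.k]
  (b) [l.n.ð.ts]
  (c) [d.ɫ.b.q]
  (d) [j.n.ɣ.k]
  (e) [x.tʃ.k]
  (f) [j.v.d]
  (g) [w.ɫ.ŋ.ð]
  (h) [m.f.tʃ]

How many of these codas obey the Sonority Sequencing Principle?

7

(a) [m.ts.k]: profile 4-2-1 — obeys.
(b) [l.n.ð.ts]: profile 5-4-3-2 — obeys.
(c) [d.ɫ.b.q]: profile 1-5-1-1 — violates.
(d) [j.n.ɣ.k]: profile 7-4-3-1 — obeys.
(e) [x.tʃ.k]: profile 3-2-1 — obeys.
(f) [j.v.d]: profile 7-3-1 — obeys.
(g) [w.ɫ.ŋ.ð]: profile 7-5-4-3 — obeys.
(h) [m.f.tʃ]: profile 4-3-2 — obeys.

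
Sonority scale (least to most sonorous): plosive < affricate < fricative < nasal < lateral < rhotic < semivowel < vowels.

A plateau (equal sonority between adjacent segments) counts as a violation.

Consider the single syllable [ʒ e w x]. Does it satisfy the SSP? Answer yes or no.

yes

Onset: /ʒ/ is a fricative (sonority 3); then the nucleus /e/ (sonority 8).
Onset profile 3-8 — rises to the nucleus.
Coda: /w/ is a semivowel (sonority 7), /x/ is a fricative (sonority 3).
Coda profile 8-7-3 — falls from the nucleus.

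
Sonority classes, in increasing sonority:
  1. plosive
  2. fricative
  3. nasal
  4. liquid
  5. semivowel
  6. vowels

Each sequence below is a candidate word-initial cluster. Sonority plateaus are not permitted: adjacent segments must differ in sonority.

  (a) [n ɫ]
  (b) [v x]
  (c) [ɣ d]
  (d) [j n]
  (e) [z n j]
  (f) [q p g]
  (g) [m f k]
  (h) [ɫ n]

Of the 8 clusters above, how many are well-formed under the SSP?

2

(a) 3-4 → obeys
(b) 2-2 → violates
(c) 2-1 → violates
(d) 5-3 → violates
(e) 2-3-5 → obeys
(f) 1-1-1 → violates
(g) 3-2-1 → violates
(h) 4-3 → violates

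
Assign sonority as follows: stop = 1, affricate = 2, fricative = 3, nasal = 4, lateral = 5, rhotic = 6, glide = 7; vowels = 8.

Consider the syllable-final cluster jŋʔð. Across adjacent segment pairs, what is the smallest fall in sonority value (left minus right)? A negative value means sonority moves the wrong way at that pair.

-2

/j/ — glide, sonority 7.
/ŋ/ — nasal, sonority 4.
/ʔ/ — stop, sonority 1.
/ð/ — fricative, sonority 3.
/j/→/ŋ/: change +3.
/ŋ/→/ʔ/: change +3.
/ʔ/→/ð/: change -2.
Minimum = -2.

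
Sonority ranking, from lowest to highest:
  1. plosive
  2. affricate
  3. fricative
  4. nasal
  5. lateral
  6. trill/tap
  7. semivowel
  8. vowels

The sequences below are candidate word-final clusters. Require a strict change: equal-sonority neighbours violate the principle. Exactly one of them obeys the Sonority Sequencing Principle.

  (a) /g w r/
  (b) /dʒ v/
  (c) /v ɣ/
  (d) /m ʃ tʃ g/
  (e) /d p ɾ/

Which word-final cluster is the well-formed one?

(a) sonority 1-7-6: ill-formed.
(b) sonority 2-3: ill-formed.
(c) sonority 3-3: ill-formed.
(d) sonority 4-3-2-1: well-formed.
(e) sonority 1-1-6: ill-formed.

d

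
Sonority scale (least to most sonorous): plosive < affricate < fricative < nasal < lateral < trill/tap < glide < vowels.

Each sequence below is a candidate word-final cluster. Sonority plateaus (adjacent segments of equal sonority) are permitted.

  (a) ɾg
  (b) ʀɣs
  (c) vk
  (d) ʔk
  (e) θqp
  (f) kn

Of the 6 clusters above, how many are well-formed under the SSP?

(a) 6-1 → obeys
(b) 6-3-3 → obeys
(c) 3-1 → obeys
(d) 1-1 → obeys
(e) 3-1-1 → obeys
(f) 1-4 → violates

5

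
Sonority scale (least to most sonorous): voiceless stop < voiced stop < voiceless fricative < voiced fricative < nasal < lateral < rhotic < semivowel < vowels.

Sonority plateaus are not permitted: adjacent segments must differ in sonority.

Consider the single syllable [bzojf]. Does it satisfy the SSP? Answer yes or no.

yes

Onset: /b/ is a voiced stop (sonority 2), /z/ is a voiced fricative (sonority 4); then the nucleus /o/ (sonority 9).
Onset profile 2-4-9 — rises to the nucleus.
Coda: /j/ is a semivowel (sonority 8), /f/ is a voiceless fricative (sonority 3).
Coda profile 9-8-3 — falls from the nucleus.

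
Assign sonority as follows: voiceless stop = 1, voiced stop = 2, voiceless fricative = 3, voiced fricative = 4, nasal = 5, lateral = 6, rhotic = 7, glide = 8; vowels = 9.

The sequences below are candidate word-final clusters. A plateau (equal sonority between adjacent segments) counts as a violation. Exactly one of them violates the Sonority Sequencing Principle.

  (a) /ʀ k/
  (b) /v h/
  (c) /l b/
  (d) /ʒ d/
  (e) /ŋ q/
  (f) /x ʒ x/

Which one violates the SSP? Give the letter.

(a) 7-1 → obeys
(b) 4-3 → obeys
(c) 6-2 → obeys
(d) 4-2 → obeys
(e) 5-1 → obeys
(f) 3-4-3 → violates

f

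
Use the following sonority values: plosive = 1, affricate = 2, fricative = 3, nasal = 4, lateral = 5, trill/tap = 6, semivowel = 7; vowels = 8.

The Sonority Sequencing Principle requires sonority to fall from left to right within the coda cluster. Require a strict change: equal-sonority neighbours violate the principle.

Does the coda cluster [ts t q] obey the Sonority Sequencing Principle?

/ts/: affricate = 2.
/t/: plosive = 1.
/q/: plosive = 1.
The profile is 2-1-1. Between /t/ (1) and /q/ (1) sonority does not fall, so the cluster violates the SSP.

no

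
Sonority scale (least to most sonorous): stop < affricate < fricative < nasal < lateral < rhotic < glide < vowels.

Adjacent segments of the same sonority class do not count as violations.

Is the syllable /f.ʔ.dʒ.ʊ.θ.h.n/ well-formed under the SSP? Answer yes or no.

Onset: /f/ is a fricative (sonority 3), /ʔ/ is a stop (sonority 1), /dʒ/ is an affricate (sonority 2); then the nucleus /ʊ/ (sonority 8).
Onset profile 3-1-2-8 — does not rise throughout.
Coda: /θ/ is a fricative (sonority 3), /h/ is a fricative (sonority 3), /n/ is a nasal (sonority 4).
Coda profile 8-3-3-4 — does not fall throughout.

no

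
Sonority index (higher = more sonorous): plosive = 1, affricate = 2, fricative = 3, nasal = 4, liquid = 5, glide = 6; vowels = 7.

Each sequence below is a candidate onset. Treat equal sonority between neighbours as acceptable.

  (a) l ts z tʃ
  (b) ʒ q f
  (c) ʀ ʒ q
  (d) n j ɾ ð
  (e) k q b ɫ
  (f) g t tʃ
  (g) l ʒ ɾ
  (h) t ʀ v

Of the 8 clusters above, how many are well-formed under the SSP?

2

(a) sonority 5-2-3-2: ill-formed.
(b) sonority 3-1-3: ill-formed.
(c) sonority 5-3-1: ill-formed.
(d) sonority 4-6-5-3: ill-formed.
(e) sonority 1-1-1-5: well-formed.
(f) sonority 1-1-2: well-formed.
(g) sonority 5-3-5: ill-formed.
(h) sonority 1-5-3: ill-formed.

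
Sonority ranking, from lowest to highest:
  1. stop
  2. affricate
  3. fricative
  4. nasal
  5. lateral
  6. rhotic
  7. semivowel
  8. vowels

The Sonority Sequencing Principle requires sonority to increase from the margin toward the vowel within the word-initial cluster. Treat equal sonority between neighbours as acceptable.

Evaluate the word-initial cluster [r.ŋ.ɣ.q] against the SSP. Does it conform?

/r/ is a rhotic (sonority 6).
/ŋ/ is a nasal (sonority 4).
/ɣ/ is a fricative (sonority 3).
/q/ is a stop (sonority 1).
The profile is 6-4-3-1. Between /r/ (6) and /ŋ/ (4) sonority does not rise, so the cluster violates the SSP.

no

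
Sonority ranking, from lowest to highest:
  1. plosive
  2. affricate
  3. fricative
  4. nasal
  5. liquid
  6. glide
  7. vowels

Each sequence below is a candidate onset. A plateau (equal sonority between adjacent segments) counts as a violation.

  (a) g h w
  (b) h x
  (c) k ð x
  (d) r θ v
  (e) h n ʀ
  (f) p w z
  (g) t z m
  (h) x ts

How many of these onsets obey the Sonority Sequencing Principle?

(a) 1-3-6 → obeys
(b) 3-3 → violates
(c) 1-3-3 → violates
(d) 5-3-3 → violates
(e) 3-4-5 → obeys
(f) 1-6-3 → violates
(g) 1-3-4 → obeys
(h) 3-2 → violates

3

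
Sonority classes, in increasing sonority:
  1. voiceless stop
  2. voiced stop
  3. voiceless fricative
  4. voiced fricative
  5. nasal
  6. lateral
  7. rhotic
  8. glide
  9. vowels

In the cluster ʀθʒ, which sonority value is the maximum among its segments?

7

/ʀ/ — rhotic, sonority 7.
/θ/ — voiceless fricative, sonority 3.
/ʒ/ — voiced fricative, sonority 4.
The maximum is 7.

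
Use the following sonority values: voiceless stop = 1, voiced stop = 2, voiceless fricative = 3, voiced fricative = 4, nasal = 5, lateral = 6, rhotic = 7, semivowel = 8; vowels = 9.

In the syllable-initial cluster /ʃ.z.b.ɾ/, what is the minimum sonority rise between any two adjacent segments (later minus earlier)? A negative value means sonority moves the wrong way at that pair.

/ʃ/ — voiceless fricative, sonority 3.
/z/ — voiced fricative, sonority 4.
/b/ — voiced stop, sonority 2.
/ɾ/ — rhotic, sonority 7.
/ʃ/→/z/: change +1.
/z/→/b/: change -2.
/b/→/ɾ/: change +5.
Minimum = -2.

-2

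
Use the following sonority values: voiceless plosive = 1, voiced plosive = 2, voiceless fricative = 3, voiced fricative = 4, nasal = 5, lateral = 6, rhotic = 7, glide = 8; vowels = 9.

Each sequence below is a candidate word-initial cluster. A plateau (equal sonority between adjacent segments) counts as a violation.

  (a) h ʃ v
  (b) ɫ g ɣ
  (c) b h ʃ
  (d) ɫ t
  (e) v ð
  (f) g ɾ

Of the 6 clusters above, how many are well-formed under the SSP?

(a) sonority 3-3-4: ill-formed.
(b) sonority 6-2-4: ill-formed.
(c) sonority 2-3-3: ill-formed.
(d) sonority 6-1: ill-formed.
(e) sonority 4-4: ill-formed.
(f) sonority 2-7: well-formed.

1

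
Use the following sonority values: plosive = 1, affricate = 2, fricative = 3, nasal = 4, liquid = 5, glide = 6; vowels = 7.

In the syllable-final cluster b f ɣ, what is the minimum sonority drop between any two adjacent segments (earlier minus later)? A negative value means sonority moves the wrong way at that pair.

/b/ — plosive, sonority 1.
/f/ — fricative, sonority 3.
/ɣ/ — fricative, sonority 3.
/b/→/f/: change -2.
/f/→/ɣ/: change +0.
Minimum = -2.

-2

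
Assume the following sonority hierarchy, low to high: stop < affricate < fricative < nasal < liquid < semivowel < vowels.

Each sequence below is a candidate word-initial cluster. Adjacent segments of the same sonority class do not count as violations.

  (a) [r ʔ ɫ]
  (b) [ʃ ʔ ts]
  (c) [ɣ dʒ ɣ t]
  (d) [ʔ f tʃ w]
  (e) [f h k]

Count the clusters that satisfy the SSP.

0

(a) 5-1-5 → violates
(b) 3-1-2 → violates
(c) 3-2-3-1 → violates
(d) 1-3-2-6 → violates
(e) 3-3-1 → violates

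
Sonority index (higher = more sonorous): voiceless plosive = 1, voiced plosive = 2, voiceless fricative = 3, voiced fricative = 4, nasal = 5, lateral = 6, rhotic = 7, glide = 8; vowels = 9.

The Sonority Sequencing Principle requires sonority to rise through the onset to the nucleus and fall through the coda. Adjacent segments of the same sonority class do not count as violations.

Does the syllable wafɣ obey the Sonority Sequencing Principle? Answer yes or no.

no

Onset: /w/ is a glide (sonority 8); then the nucleus /a/ (sonority 9).
Onset profile 8-9 — rises to the nucleus.
Coda: /f/ is a voiceless fricative (sonority 3), /ɣ/ is a voiced fricative (sonority 4).
Coda profile 9-3-4 — does not fall throughout.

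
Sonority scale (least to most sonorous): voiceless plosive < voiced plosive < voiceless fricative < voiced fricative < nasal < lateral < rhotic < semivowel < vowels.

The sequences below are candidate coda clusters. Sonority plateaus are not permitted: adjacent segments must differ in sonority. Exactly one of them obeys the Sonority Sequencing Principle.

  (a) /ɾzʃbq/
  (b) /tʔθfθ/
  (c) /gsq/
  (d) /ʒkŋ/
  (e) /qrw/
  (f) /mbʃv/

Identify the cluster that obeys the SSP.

(a) /ɾzʃbq/: profile 7-4-3-2-1 — obeys.
(b) /tʔθfθ/: profile 1-1-3-3-3 — violates.
(c) /gsq/: profile 2-3-1 — violates.
(d) /ʒkŋ/: profile 4-1-5 — violates.
(e) /qrw/: profile 1-7-8 — violates.
(f) /mbʃv/: profile 5-2-3-4 — violates.

a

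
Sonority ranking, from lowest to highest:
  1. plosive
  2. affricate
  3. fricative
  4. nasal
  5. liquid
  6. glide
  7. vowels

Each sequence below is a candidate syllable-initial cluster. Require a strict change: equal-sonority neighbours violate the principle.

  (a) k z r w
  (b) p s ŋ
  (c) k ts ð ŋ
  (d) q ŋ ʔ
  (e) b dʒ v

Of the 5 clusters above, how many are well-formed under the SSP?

4

(a) 1-3-5-6 → obeys
(b) 1-3-4 → obeys
(c) 1-2-3-4 → obeys
(d) 1-4-1 → violates
(e) 1-2-3 → obeys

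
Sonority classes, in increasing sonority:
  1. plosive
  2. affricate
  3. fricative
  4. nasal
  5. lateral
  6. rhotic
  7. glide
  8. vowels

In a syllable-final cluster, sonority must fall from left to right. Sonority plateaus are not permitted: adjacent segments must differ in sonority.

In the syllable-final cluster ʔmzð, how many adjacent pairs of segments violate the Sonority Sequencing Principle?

2

/ʔ/: plosive = 1.
/m/: nasal = 4.
/z/: fricative = 3.
/ð/: fricative = 3.
/ʔ/→/m/: 1→4 (does not fall) — violation.
/m/→/z/: 4→3 (falls) — ok.
/z/→/ð/: 3→3 (plateau) — violation.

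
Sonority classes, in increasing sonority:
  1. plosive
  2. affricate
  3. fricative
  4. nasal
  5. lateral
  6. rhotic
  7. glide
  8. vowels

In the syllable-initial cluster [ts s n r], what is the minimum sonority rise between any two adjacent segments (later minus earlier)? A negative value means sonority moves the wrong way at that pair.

1

/ts/ — affricate, sonority 2.
/s/ — fricative, sonority 3.
/n/ — nasal, sonority 4.
/r/ — rhotic, sonority 6.
/ts/→/s/: change +1.
/s/→/n/: change +1.
/n/→/r/: change +2.
Minimum = 1.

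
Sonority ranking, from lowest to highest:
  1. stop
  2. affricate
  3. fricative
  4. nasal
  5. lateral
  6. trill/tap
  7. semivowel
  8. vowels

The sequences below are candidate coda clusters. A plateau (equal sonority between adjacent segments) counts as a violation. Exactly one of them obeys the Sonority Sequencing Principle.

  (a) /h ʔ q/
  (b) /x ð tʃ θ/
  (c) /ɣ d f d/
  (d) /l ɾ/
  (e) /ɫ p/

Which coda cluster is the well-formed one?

(a) /h ʔ q/: profile 3-1-1 — violates.
(b) /x ð tʃ θ/: profile 3-3-2-3 — violates.
(c) /ɣ d f d/: profile 3-1-3-1 — violates.
(d) /l ɾ/: profile 5-6 — violates.
(e) /ɫ p/: profile 5-1 — obeys.

e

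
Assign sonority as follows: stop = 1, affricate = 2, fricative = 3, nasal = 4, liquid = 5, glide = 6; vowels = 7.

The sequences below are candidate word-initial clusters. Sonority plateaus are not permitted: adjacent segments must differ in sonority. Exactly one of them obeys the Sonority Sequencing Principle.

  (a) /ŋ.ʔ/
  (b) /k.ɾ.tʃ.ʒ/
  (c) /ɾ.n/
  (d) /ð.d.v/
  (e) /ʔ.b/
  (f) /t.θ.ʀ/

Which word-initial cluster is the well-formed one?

(a) /ŋ.ʔ/: profile 4-1 — violates.
(b) /k.ɾ.tʃ.ʒ/: profile 1-5-2-3 — violates.
(c) /ɾ.n/: profile 5-4 — violates.
(d) /ð.d.v/: profile 3-1-3 — violates.
(e) /ʔ.b/: profile 1-1 — violates.
(f) /t.θ.ʀ/: profile 1-3-5 — obeys.

f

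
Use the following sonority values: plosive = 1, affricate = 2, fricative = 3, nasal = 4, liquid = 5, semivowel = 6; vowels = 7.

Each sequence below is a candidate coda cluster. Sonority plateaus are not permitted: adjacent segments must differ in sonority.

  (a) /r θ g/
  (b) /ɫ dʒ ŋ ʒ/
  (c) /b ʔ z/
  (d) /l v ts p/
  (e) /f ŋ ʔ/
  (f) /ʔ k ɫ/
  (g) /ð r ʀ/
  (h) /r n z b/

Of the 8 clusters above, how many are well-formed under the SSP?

3

(a) 5-3-1 → obeys
(b) 5-2-4-3 → violates
(c) 1-1-3 → violates
(d) 5-3-2-1 → obeys
(e) 3-4-1 → violates
(f) 1-1-5 → violates
(g) 3-5-5 → violates
(h) 5-4-3-1 → obeys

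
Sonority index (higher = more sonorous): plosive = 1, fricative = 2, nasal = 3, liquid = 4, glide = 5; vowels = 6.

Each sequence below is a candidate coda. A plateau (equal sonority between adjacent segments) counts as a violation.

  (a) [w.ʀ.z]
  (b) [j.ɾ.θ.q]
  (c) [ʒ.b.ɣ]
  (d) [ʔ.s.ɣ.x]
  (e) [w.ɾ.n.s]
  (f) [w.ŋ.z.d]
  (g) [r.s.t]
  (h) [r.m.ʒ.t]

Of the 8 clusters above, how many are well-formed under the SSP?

6

(a) sonority 5-4-2: well-formed.
(b) sonority 5-4-2-1: well-formed.
(c) sonority 2-1-2: ill-formed.
(d) sonority 1-2-2-2: ill-formed.
(e) sonority 5-4-3-2: well-formed.
(f) sonority 5-3-2-1: well-formed.
(g) sonority 4-2-1: well-formed.
(h) sonority 4-3-2-1: well-formed.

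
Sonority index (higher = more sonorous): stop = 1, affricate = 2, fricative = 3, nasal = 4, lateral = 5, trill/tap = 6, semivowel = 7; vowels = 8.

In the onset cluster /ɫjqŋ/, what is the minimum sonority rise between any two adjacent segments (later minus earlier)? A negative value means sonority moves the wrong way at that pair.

/ɫ/: lateral = 5.
/j/: semivowel = 7.
/q/: stop = 1.
/ŋ/: nasal = 4.
/ɫ/→/j/: change +2.
/j/→/q/: change -6.
/q/→/ŋ/: change +3.
Minimum = -6.

-6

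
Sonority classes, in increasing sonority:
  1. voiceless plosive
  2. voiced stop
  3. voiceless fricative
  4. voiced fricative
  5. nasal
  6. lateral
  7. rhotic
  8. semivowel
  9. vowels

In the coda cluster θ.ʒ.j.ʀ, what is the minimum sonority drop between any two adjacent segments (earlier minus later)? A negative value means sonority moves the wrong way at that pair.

/θ/: voiceless fricative = 3.
/ʒ/: voiced fricative = 4.
/j/: semivowel = 8.
/ʀ/: rhotic = 7.
/θ/→/ʒ/: change -1.
/ʒ/→/j/: change -4.
/j/→/ʀ/: change +1.
Minimum = -4.

-4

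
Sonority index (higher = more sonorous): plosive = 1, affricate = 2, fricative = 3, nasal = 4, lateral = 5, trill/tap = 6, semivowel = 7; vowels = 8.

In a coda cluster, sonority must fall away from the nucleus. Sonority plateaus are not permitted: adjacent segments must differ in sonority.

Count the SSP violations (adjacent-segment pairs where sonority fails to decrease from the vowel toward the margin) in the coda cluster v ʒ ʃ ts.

/v/ is a fricative (sonority 3).
/ʒ/ is a fricative (sonority 3).
/ʃ/ is a fricative (sonority 3).
/ts/ is an affricate (sonority 2).
/v/→/ʒ/: 3→3 (plateau) — violation.
/ʒ/→/ʃ/: 3→3 (plateau) — violation.
/ʃ/→/ts/: 3→2 (falls) — ok.

2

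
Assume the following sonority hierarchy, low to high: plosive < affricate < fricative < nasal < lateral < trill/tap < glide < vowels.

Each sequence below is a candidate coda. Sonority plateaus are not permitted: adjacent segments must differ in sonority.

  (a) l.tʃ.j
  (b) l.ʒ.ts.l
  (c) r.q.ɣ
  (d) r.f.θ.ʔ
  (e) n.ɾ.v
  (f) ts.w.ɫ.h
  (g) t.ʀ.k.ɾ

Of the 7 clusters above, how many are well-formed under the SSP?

(a) 5-2-7 → violates
(b) 5-3-2-5 → violates
(c) 6-1-3 → violates
(d) 6-3-3-1 → violates
(e) 4-6-3 → violates
(f) 2-7-5-3 → violates
(g) 1-6-1-6 → violates

0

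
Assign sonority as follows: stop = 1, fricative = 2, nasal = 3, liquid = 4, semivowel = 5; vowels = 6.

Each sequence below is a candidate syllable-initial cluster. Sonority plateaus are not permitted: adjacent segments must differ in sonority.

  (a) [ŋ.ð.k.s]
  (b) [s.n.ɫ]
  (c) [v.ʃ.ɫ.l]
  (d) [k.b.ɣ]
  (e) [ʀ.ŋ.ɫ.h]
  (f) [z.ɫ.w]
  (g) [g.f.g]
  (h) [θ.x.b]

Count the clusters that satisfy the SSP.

2

(a) sonority 3-2-1-2: ill-formed.
(b) sonority 2-3-4: well-formed.
(c) sonority 2-2-4-4: ill-formed.
(d) sonority 1-1-2: ill-formed.
(e) sonority 4-3-4-2: ill-formed.
(f) sonority 2-4-5: well-formed.
(g) sonority 1-2-1: ill-formed.
(h) sonority 2-2-1: ill-formed.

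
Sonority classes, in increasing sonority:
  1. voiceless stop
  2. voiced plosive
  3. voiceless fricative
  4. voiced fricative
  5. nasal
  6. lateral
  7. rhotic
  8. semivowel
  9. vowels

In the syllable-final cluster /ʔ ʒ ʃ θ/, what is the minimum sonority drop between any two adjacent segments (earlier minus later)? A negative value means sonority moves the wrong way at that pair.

/ʔ/ — voiceless stop, sonority 1.
/ʒ/ — voiced fricative, sonority 4.
/ʃ/ — voiceless fricative, sonority 3.
/θ/ — voiceless fricative, sonority 3.
/ʔ/→/ʒ/: change -3.
/ʒ/→/ʃ/: change +1.
/ʃ/→/θ/: change +0.
Minimum = -3.

-3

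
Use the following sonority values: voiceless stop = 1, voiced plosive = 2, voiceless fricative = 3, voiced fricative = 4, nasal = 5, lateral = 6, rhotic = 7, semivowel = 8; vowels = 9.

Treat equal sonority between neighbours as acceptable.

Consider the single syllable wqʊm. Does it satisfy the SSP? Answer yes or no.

no

Onset: /w/ is a semivowel (sonority 8), /q/ is a voiceless stop (sonority 1); then the nucleus /ʊ/ (sonority 9).
Onset profile 8-1-9 — does not rise throughout.
Coda: /m/ is a nasal (sonority 5).
Coda profile 9-5 — falls from the nucleus.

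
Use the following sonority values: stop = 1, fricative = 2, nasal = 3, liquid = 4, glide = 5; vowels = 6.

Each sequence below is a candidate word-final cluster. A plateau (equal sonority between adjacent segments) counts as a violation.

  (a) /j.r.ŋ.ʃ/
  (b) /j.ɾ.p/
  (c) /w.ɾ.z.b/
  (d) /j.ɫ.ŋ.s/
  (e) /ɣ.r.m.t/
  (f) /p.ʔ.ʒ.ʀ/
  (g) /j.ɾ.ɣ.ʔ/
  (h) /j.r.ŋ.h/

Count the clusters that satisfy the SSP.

6

(a) sonority 5-4-3-2: well-formed.
(b) sonority 5-4-1: well-formed.
(c) sonority 5-4-2-1: well-formed.
(d) sonority 5-4-3-2: well-formed.
(e) sonority 2-4-3-1: ill-formed.
(f) sonority 1-1-2-4: ill-formed.
(g) sonority 5-4-2-1: well-formed.
(h) sonority 5-4-3-2: well-formed.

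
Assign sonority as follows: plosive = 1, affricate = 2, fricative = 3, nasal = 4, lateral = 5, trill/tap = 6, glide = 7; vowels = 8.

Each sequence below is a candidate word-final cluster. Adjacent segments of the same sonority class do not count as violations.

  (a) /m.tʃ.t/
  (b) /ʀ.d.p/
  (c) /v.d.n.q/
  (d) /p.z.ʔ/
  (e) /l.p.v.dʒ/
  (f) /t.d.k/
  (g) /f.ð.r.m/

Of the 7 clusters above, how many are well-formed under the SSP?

(a) 4-2-1 → obeys
(b) 6-1-1 → obeys
(c) 3-1-4-1 → violates
(d) 1-3-1 → violates
(e) 5-1-3-2 → violates
(f) 1-1-1 → obeys
(g) 3-3-6-4 → violates

3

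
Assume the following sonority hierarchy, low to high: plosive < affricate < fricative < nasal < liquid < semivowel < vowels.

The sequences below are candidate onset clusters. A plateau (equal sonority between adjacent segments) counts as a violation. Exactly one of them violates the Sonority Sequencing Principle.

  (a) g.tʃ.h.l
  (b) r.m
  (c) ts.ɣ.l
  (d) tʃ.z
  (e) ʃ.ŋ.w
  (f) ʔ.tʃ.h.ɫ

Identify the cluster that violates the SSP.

(a) g.tʃ.h.l: profile 1-2-3-5 — obeys.
(b) r.m: profile 5-4 — violates.
(c) ts.ɣ.l: profile 2-3-5 — obeys.
(d) tʃ.z: profile 2-3 — obeys.
(e) ʃ.ŋ.w: profile 3-4-6 — obeys.
(f) ʔ.tʃ.h.ɫ: profile 1-2-3-5 — obeys.

b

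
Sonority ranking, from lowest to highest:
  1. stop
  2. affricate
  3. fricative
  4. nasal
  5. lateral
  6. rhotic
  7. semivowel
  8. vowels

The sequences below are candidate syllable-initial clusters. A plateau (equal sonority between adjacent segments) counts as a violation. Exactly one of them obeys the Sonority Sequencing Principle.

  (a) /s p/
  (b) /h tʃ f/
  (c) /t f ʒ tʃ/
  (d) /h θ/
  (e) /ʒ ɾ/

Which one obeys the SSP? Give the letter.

e

(a) 3-1 → violates
(b) 3-2-3 → violates
(c) 1-3-3-2 → violates
(d) 3-3 → violates
(e) 3-6 → obeys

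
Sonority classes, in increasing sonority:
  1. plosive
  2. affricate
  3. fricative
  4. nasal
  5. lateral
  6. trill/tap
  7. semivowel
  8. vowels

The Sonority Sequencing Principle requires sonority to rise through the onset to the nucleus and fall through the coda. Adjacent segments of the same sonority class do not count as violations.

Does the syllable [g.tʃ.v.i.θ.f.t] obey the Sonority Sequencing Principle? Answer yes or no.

yes

Onset: /g/ is a plosive (sonority 1), /tʃ/ is an affricate (sonority 2), /v/ is a fricative (sonority 3); then the nucleus /i/ (sonority 8).
Onset profile 1-2-3-8 — rises to the nucleus.
Coda: /θ/ is a fricative (sonority 3), /f/ is a fricative (sonority 3), /t/ is a plosive (sonority 1).
Coda profile 8-3-3-1 — falls from the nucleus.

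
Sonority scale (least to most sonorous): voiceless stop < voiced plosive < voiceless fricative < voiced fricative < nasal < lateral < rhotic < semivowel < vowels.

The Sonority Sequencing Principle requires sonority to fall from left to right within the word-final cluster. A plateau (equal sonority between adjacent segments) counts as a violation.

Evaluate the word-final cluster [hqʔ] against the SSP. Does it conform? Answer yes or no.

no

/h/ is a voiceless fricative (sonority 3).
/q/ is a voiceless stop (sonority 1).
/ʔ/ is a voiceless stop (sonority 1).
The profile is 3-1-1. Between /q/ (1) and /ʔ/ (1) sonority does not fall, so the cluster violates the SSP.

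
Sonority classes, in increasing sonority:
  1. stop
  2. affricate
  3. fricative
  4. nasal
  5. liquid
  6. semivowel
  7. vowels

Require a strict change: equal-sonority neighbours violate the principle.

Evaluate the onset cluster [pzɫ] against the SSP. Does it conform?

/p/ — stop, sonority 1.
/z/ — fricative, sonority 3.
/ɫ/ — liquid, sonority 5.
The profile 1-3-5 strictly rises, so the onset cluster satisfies the SSP.

yes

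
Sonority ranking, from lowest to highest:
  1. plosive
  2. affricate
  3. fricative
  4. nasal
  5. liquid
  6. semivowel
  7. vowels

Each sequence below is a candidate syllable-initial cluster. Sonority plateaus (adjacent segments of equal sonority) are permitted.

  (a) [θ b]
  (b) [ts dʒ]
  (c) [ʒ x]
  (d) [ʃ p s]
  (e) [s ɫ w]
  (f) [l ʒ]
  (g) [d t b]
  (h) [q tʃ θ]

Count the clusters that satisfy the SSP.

5

(a) [θ b]: profile 3-1 — violates.
(b) [ts dʒ]: profile 2-2 — obeys.
(c) [ʒ x]: profile 3-3 — obeys.
(d) [ʃ p s]: profile 3-1-3 — violates.
(e) [s ɫ w]: profile 3-5-6 — obeys.
(f) [l ʒ]: profile 5-3 — violates.
(g) [d t b]: profile 1-1-1 — obeys.
(h) [q tʃ θ]: profile 1-2-3 — obeys.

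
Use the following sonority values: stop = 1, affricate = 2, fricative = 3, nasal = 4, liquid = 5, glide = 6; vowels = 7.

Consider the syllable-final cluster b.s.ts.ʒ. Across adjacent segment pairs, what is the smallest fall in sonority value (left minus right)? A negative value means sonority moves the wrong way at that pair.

/b/: stop = 1.
/s/: fricative = 3.
/ts/: affricate = 2.
/ʒ/: fricative = 3.
/b/→/s/: change -2.
/s/→/ts/: change +1.
/ts/→/ʒ/: change -1.
Minimum = -2.

-2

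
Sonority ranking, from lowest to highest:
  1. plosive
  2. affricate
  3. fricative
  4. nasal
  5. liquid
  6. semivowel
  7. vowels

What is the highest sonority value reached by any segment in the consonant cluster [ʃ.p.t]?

/ʃ/: fricative = 3.
/p/: plosive = 1.
/t/: plosive = 1.
The maximum is 3.

3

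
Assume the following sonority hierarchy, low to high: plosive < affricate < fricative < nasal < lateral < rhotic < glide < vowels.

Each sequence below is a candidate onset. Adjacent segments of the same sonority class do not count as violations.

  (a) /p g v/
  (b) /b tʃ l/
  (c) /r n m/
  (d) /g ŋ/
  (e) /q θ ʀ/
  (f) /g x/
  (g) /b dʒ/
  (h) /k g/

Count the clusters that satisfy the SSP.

7

(a) 1-1-3 → obeys
(b) 1-2-5 → obeys
(c) 6-4-4 → violates
(d) 1-4 → obeys
(e) 1-3-6 → obeys
(f) 1-3 → obeys
(g) 1-2 → obeys
(h) 1-1 → obeys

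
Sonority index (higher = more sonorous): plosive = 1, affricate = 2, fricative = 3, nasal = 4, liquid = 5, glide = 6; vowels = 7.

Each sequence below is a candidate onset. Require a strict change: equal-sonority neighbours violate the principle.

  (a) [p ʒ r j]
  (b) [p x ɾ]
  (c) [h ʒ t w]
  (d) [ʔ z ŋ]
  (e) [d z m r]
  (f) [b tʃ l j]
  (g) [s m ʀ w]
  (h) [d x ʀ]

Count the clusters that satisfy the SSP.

7

(a) [p ʒ r j]: profile 1-3-5-6 — obeys.
(b) [p x ɾ]: profile 1-3-5 — obeys.
(c) [h ʒ t w]: profile 3-3-1-6 — violates.
(d) [ʔ z ŋ]: profile 1-3-4 — obeys.
(e) [d z m r]: profile 1-3-4-5 — obeys.
(f) [b tʃ l j]: profile 1-2-5-6 — obeys.
(g) [s m ʀ w]: profile 3-4-5-6 — obeys.
(h) [d x ʀ]: profile 1-3-5 — obeys.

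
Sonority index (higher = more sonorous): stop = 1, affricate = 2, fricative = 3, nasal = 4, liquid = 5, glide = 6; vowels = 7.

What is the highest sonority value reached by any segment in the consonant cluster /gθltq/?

/g/: stop = 1.
/θ/: fricative = 3.
/l/: liquid = 5.
/t/: stop = 1.
/q/: stop = 1.
The maximum is 5.

5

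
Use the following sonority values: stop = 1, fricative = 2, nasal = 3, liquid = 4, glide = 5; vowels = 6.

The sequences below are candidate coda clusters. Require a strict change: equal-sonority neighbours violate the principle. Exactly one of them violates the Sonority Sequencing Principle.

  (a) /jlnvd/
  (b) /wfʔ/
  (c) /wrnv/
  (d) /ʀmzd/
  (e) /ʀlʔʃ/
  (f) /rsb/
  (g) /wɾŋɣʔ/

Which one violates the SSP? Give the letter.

(a) 5-4-3-2-1 → obeys
(b) 5-2-1 → obeys
(c) 5-4-3-2 → obeys
(d) 4-3-2-1 → obeys
(e) 4-4-1-2 → violates
(f) 4-2-1 → obeys
(g) 5-4-3-2-1 → obeys

e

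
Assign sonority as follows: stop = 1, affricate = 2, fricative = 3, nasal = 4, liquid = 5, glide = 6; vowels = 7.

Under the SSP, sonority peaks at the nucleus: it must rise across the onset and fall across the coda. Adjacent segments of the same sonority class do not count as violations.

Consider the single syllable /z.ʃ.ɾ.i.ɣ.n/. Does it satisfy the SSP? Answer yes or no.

Onset: /z/ is a fricative (sonority 3), /ʃ/ is a fricative (sonority 3), /ɾ/ is a liquid (sonority 5); then the nucleus /i/ (sonority 7).
Onset profile 3-3-5-7 — rises to the nucleus.
Coda: /ɣ/ is a fricative (sonority 3), /n/ is a nasal (sonority 4).
Coda profile 7-3-4 — does not fall throughout.

no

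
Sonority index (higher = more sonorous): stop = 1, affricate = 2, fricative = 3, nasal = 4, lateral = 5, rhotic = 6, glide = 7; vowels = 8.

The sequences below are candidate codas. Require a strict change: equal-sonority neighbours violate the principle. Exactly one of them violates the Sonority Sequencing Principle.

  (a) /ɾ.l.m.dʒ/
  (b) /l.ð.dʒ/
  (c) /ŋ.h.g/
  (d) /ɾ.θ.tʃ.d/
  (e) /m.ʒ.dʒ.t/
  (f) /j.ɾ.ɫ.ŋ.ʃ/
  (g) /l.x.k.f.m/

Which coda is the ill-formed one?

g

(a) sonority 6-5-4-2: well-formed.
(b) sonority 5-3-2: well-formed.
(c) sonority 4-3-1: well-formed.
(d) sonority 6-3-2-1: well-formed.
(e) sonority 4-3-2-1: well-formed.
(f) sonority 7-6-5-4-3: well-formed.
(g) sonority 5-3-1-3-4: ill-formed.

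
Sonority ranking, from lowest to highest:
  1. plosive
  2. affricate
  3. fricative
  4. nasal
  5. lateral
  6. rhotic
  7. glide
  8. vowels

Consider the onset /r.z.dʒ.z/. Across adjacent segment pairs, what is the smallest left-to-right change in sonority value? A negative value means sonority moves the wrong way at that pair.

-3

/r/ — rhotic, sonority 6.
/z/ — fricative, sonority 3.
/dʒ/ — affricate, sonority 2.
/z/ — fricative, sonority 3.
/r/→/z/: change -3.
/z/→/dʒ/: change -1.
/dʒ/→/z/: change +1.
Minimum = -3.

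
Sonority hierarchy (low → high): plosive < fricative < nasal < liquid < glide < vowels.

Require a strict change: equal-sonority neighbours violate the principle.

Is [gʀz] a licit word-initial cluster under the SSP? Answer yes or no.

no

/g/ — plosive, sonority 1.
/ʀ/ — liquid, sonority 4.
/z/ — fricative, sonority 2.
The profile is 1-4-2. Between /ʀ/ (4) and /z/ (2) sonority does not rise, so the cluster violates the SSP.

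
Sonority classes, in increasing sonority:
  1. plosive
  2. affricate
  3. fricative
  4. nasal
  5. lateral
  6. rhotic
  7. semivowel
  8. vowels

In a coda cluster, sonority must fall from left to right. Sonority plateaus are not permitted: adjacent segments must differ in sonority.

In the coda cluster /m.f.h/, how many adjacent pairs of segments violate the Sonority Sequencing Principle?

/m/: nasal = 4.
/f/: fricative = 3.
/h/: fricative = 3.
/m/→/f/: 4→3 (falls) — ok.
/f/→/h/: 3→3 (plateau) — violation.

1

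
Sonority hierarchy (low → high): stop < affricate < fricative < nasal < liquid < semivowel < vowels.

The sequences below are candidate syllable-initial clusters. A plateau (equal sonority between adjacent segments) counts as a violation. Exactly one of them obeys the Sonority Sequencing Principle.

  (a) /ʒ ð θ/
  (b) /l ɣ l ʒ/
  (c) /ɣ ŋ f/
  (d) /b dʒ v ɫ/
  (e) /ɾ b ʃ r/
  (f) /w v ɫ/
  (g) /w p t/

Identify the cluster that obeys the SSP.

(a) /ʒ ð θ/: profile 3-3-3 — violates.
(b) /l ɣ l ʒ/: profile 5-3-5-3 — violates.
(c) /ɣ ŋ f/: profile 3-4-3 — violates.
(d) /b dʒ v ɫ/: profile 1-2-3-5 — obeys.
(e) /ɾ b ʃ r/: profile 5-1-3-5 — violates.
(f) /w v ɫ/: profile 6-3-5 — violates.
(g) /w p t/: profile 6-1-1 — violates.

d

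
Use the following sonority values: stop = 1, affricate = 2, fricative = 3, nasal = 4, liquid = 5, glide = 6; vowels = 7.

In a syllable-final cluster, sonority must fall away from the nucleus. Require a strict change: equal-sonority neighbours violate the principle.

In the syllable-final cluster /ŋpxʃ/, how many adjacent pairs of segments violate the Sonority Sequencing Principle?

/ŋ/: nasal = 4.
/p/: stop = 1.
/x/: fricative = 3.
/ʃ/: fricative = 3.
/ŋ/→/p/: 4→1 (falls) — ok.
/p/→/x/: 1→3 (does not fall) — violation.
/x/→/ʃ/: 3→3 (plateau) — violation.

2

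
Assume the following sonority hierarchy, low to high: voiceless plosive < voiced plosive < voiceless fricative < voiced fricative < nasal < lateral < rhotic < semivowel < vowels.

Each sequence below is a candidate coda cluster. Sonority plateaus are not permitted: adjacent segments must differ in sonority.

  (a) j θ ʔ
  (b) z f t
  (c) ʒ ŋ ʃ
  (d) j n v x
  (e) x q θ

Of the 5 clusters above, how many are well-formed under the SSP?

3

(a) j θ ʔ: profile 8-3-1 — obeys.
(b) z f t: profile 4-3-1 — obeys.
(c) ʒ ŋ ʃ: profile 4-5-3 — violates.
(d) j n v x: profile 8-5-4-3 — obeys.
(e) x q θ: profile 3-1-3 — violates.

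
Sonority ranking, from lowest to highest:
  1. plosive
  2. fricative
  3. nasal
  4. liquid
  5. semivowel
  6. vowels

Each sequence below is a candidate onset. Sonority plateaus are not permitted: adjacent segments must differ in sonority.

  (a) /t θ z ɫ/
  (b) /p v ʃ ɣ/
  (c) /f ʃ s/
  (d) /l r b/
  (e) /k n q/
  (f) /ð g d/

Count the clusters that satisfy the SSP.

0

(a) /t θ z ɫ/: profile 1-2-2-4 — violates.
(b) /p v ʃ ɣ/: profile 1-2-2-2 — violates.
(c) /f ʃ s/: profile 2-2-2 — violates.
(d) /l r b/: profile 4-4-1 — violates.
(e) /k n q/: profile 1-3-1 — violates.
(f) /ð g d/: profile 2-1-1 — violates.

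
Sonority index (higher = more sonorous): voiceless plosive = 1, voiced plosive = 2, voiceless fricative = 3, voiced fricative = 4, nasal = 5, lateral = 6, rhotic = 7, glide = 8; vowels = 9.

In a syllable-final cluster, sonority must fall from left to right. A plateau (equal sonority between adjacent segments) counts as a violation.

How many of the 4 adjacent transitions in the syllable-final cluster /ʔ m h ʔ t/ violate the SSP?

2

/ʔ/ — voiceless plosive, sonority 1.
/m/ — nasal, sonority 5.
/h/ — voiceless fricative, sonority 3.
/ʔ/ — voiceless plosive, sonority 1.
/t/ — voiceless plosive, sonority 1.
/ʔ/→/m/: 1→5 (does not fall) — violation.
/m/→/h/: 5→3 (falls) — ok.
/h/→/ʔ/: 3→1 (falls) — ok.
/ʔ/→/t/: 1→1 (plateau) — violation.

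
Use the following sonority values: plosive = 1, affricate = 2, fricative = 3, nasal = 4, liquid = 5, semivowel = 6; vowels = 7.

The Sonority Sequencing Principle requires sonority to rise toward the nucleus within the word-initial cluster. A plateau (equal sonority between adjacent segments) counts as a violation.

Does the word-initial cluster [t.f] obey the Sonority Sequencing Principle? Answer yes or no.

yes

/t/ is a plosive (sonority 1).
/f/ is a fricative (sonority 3).
The profile 1-3 strictly rises, so the word-initial cluster satisfies the SSP.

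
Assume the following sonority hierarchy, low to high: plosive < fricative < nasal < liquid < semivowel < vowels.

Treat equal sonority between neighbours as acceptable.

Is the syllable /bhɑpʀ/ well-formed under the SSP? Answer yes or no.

no

Onset: /b/ is a plosive (sonority 1), /h/ is a fricative (sonority 2); then the nucleus /ɑ/ (sonority 6).
Onset profile 1-2-6 — rises to the nucleus.
Coda: /p/ is a plosive (sonority 1), /ʀ/ is a liquid (sonority 4).
Coda profile 6-1-4 — does not fall throughout.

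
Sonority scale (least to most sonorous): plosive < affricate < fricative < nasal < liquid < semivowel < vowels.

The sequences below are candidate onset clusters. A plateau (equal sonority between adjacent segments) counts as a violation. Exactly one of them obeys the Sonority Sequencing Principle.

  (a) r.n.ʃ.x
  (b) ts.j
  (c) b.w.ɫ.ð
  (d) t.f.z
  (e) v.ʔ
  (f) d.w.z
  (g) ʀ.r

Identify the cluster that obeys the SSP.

b

(a) r.n.ʃ.x: profile 5-4-3-3 — violates.
(b) ts.j: profile 2-6 — obeys.
(c) b.w.ɫ.ð: profile 1-6-5-3 — violates.
(d) t.f.z: profile 1-3-3 — violates.
(e) v.ʔ: profile 3-1 — violates.
(f) d.w.z: profile 1-6-3 — violates.
(g) ʀ.r: profile 5-5 — violates.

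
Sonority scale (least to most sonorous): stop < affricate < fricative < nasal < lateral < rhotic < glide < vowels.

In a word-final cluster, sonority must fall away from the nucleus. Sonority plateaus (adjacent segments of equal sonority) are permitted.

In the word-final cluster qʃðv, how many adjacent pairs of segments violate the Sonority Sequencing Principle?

1

/q/ is a stop (sonority 1).
/ʃ/ is a fricative (sonority 3).
/ð/ is a fricative (sonority 3).
/v/ is a fricative (sonority 3).
/q/→/ʃ/: 1→3 (does not fall) — violation.
/ʃ/→/ð/: 3→3 (plateau, allowed) — ok.
/ð/→/v/: 3→3 (plateau, allowed) — ok.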